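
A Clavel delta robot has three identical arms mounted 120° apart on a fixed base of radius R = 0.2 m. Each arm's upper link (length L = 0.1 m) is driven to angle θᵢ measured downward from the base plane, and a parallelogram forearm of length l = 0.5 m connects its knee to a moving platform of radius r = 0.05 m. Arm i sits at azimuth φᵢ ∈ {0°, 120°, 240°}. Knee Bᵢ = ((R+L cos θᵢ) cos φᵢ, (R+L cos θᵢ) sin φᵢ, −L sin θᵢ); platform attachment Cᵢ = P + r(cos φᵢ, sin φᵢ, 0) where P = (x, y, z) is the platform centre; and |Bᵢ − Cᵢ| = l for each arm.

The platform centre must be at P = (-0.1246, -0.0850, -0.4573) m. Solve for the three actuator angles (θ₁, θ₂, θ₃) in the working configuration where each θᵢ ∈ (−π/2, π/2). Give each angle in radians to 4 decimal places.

φ1=0.0° → target in arm frame (-0.1246, -0.0850)
  A cos θ + B sin θ = C:  0.2746·cos θ + -0.4573·sin θ = -0.2588
  θ1 = atan2(B,A) + arccos(C/0.5334) = 1.0473
arm 2 (φ=120.0°): x'=-0.0113, y'=0.1504
  e−x'=0.1613;  (l²−L²−(e−x')²−y'²−z²)/2L = -0.0888
  θ2 = atan2(B,A) + arccos(C/0.4849) = 0.5234
rotate P by −φ3: (0.1359, -0.0654, -0.4573)
  A=0.0141, B=-0.4573, C=(l²−L²−A²−y'²−z²)/(2L)=0.1320
  θ3 = atan2(B,A) + arccos(C/0.4575) = -0.2619

θ₁ = 1.0473, θ₂ = 0.5234, θ₃ = -0.2619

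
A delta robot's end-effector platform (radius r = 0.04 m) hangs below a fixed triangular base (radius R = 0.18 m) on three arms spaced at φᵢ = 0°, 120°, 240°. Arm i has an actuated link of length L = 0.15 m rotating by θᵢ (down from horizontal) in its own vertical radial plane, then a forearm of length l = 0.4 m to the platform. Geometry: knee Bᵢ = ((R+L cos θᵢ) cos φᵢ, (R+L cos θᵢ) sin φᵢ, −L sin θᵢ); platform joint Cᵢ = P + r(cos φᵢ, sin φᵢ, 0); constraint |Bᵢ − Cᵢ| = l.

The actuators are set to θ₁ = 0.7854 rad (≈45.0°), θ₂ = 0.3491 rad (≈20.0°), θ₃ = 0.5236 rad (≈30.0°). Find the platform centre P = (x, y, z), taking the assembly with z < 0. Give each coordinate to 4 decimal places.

O1 = (0.2461·cos0.0°, 0.2461·sin0.0°, -0.1061) = (0.2461, 0.0000, -0.1061)
arm 2 at φ=120.0°: (R−r)+L cos θ2 = 0.2810;  O2 = (-0.1405, 0.2433, -0.0513)
arm 3 at φ=240.0°: (R−r)+L cos θ3 = 0.2699;  O3 = (-0.1350, -0.2337, -0.0750)
eliminate P² terms by subtracting sphere 1 from 2 and 3
linear system: -0.7731x+0.4866y = 0.0098−0.1095z; -0.7620x+-0.4675y = 0.0067−0.0621z
det = 0.7322;  x = -0.0107+0.1112z,  y = 0.0031+-0.0484z
sphere 1 gives Az²+Bz+C=0 with A=1.0147, B=0.1547, C=-0.0828;  B²−4AC=0.3601;  roots -0.3719, 0.2195;  negative root z = -0.3719
x = -0.0520, y = 0.0211

(-0.0520, 0.0211, -0.3719)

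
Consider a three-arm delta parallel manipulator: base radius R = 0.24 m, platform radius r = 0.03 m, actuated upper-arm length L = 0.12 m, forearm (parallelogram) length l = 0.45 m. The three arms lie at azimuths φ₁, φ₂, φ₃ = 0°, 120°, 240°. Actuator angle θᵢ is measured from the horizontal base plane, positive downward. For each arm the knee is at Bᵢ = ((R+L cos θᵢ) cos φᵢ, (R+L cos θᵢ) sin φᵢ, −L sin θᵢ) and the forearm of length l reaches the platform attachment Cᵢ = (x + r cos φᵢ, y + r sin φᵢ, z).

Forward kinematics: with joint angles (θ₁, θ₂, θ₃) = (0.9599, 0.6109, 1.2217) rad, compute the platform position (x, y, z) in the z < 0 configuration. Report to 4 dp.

centre 1 = (0.2788·cos0.0°, 0.2788·sin0.0°, -0.0983) = (0.2788, 0.0000, -0.0983)
arm 2 at φ=120.0°: e+L cos θ2 = 0.3083;  centre 2 = (-0.1541, 0.2670, -0.0688)
arm 3 at φ=240.0°: e+L cos θ3 = 0.2510;  centre 3 = (-0.1255, -0.2174, -0.1128)
subtract pairs → two planes through P
[-0.8660 0.5340 0.0589]·P = 0.0124;  [-0.8087 -0.4348 -0.0289]·P = -0.0117
Cramer: x(z) = 0.0011+0.0126z;  y(z) = 0.0249-0.0899z
sphere 1 gives Az²+Bz+C=0 with A=1.0082, B=0.1851, C=-0.1151;  B²−4AC=0.4983;  roots -0.4419, 0.2583;  negative root z = -0.4419
x = -0.0045, y = 0.0646

(-0.0045, 0.0646, -0.4419)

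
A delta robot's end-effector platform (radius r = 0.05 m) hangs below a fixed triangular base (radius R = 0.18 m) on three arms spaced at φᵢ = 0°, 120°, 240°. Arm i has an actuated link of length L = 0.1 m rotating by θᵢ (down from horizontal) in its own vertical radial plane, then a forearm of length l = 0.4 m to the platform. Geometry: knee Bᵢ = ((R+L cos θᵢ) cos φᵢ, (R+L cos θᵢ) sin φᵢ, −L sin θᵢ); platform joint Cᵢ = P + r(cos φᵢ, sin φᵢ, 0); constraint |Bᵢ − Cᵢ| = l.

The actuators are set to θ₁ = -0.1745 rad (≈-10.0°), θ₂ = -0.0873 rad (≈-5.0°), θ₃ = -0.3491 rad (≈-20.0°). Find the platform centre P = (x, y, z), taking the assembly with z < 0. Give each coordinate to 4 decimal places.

arm 1 at φ=0.0°: ρ1 = 0.2285;  centre 1 = (0.2285, 0.0000, 0.0174)
centre 2 = (0.2296·cos120.0°, 0.2296·sin120.0°, 0.0087) = (-0.1148, 0.1989, 0.0087)
arm 3 at φ=240.0°: ρ3 = 0.2240;  centre 3 = (-0.1120, -0.1940, 0.0342)
|centre ₂|²−|centre ₁|² = 0.0003;  |centre ₃|²−|centre ₁|² = -0.0012
linear system: -0.6866x+0.3977y = 0.0003−-0.0173z; -0.6809x+-0.3879y = -0.0012−0.0337z
det = 0.5372;  x = 0.0007+0.0125z,  y = 0.0019+0.0650z
quadratic in z: (1.0044)z²+(-0.0402)z+(-0.1078)=0, √Δ=0.6593 → z ∈ {-0.3082, 0.3482}; z = -0.3082 (taking z<0)
x = -0.0032, y = -0.0182

(-0.0032, -0.0182, -0.3082)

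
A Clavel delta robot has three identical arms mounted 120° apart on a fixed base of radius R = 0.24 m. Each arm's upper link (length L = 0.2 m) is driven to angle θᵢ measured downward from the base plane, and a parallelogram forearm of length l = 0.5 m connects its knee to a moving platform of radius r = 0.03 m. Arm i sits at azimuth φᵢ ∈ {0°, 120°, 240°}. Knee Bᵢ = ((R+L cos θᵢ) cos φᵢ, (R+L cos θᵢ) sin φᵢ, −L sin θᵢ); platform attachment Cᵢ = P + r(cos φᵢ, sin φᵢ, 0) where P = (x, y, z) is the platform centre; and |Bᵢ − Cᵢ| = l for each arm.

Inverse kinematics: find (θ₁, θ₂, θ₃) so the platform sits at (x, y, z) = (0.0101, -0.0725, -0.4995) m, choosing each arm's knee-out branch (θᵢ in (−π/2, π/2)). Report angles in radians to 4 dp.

rotate P by −φ1: (0.0101, -0.0725, -0.4995)
  e−x'=0.1999;  (l²−L²−(e−x')²−y'²−z²)/2L = -0.2118
  √(A²+B²)=0.5380;  θ1 = -1.1901+1.9754 ≈ 0.7853
arm 2 (φ=120.0°): x'=-0.0678, y'=0.0275
  A=0.2778, B=-0.4995, C=(l²−L²−A²−y'²−z²)/(2L)=-0.2936
  γ=atan2(-0.4995,0.2778)=-1.0632;  ψ=arccos(-0.5137)=2.1103;  θ2=γ+ψ≈1.0471
rotate P by −φ3: (0.0577, 0.0450, -0.4995)
  e−x'=0.1523;  (l²−L²−(e−x')²−y'²−z²)/2L = -0.1618
  γ=atan2(-0.4995,0.1523)=-1.2749;  ψ=arccos(-0.3098)=1.8858;  θ3=γ+ψ≈0.6109

θ₁ = 0.7853, θ₂ = 1.0471, θ₃ = 0.6109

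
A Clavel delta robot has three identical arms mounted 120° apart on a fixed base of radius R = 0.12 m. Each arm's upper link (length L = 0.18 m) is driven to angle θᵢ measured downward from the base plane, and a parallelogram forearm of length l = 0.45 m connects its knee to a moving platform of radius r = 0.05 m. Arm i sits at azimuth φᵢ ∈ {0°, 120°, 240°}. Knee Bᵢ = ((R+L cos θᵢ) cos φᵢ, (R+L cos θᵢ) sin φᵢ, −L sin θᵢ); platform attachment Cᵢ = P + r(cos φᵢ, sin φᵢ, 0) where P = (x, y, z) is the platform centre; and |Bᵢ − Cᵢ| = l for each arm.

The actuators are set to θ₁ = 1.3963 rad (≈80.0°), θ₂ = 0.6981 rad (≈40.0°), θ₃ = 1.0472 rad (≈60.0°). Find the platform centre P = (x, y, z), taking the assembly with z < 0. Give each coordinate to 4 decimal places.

(-0.1406, 0.0694, -0.5503)

S1 = (0.1013·cos0.0°, 0.1013·sin0.0°, -0.1773) = (0.1013, 0.0000, -0.1773)
φ2=120.0°: virtual centre (-0.1039, 0.1800, -0.1157), radius l
S3 = (0.1600·cos240.0°, 0.1600·sin240.0°, -0.1559) = (-0.0800, -0.1386, -0.1559)
|S₂|²−|S₁|² = 0.0149;  |S₃|²−|S₁|² = 0.0082
[-0.4104 0.3601 0.1231]·P = 0.0149;  [-0.3625 -0.2771 0.0428]·P = 0.0082
Cramer: x(z) = -0.0291+0.2027z;  y(z) = 0.0083-0.1109z
into |P−S₁|² = l²: 1.0534z² + 0.2998z + -0.1540 = 0;  Δ = 0.7389;  z = -0.5503 or 0.2657 → z<0 root = -0.5503
x = -0.1406, y = 0.0694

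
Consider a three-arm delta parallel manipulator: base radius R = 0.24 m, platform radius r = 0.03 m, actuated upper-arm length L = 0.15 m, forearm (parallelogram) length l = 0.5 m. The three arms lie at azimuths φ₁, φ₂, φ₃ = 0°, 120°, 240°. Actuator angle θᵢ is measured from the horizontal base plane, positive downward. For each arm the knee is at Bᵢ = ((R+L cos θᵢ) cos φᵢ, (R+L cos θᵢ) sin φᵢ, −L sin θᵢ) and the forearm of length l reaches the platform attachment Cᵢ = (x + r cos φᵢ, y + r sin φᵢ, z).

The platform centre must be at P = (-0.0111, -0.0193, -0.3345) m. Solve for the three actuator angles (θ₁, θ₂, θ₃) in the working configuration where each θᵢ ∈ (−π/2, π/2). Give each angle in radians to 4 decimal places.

θ₁ = -0.0002, θ₂ = 0.0002, θ₃ = -0.2617

φ1=0.0° → target in arm frame (-0.0111, -0.0193)
  A cos θ + B sin θ = C:  0.2211·cos θ + -0.3345·sin θ = 0.2212
  √(A²+B²)=0.4010;  θ1 = -0.9867+0.9865 ≈ -0.0002
φ2=120.0° → target in arm frame (-0.0112, 0.0193)
  e−x'=0.2212;  (l²−L²−(e−x')²−y'²−z²)/2L = 0.2211
  √(A²+B²)=0.4010;  θ2 = -0.9866+0.9868 ≈ 0.0002
φ3=240.0° → target in arm frame (0.0223, 0.0000)
  e−x'=0.1877;  (l²−L²−(e−x')²−y'²−z²)/2L = 0.2679
  θ3 = atan2(B,A) + arccos(C/0.3836) = -0.2617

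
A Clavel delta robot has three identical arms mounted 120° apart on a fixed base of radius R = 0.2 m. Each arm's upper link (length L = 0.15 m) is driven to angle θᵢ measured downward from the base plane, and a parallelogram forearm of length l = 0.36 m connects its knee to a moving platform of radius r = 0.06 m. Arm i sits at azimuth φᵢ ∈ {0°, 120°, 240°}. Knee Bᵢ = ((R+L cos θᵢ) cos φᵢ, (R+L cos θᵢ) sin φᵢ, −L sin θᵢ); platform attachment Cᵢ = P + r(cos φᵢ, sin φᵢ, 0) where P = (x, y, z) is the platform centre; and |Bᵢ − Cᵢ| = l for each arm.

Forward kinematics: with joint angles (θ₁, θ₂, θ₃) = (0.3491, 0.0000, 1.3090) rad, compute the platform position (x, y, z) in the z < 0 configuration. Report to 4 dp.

S1 = (0.2810·cos0.0°, 0.2810·sin0.0°, -0.0513) = (0.2810, 0.0000, -0.0513)
φ2=120.0°: virtual centre (-0.1450, 0.2511, 0.0000), radius l
S3 = (0.1788·cos240.0°, 0.1788·sin240.0°, -0.1449) = (-0.0894, -0.1549, -0.1449)
|S₂|²−|S₁|² = 0.0025;  |S₃|²−|S₁|² = -0.0286
[-0.8519 0.5023 0.1026]·P = 0.0025;  [-0.7407 -0.3097 -0.1872]·P = -0.0286
Cramer: x(z) = 0.0214-0.0979z;  y(z) = 0.0413-0.3703z
quadratic in z: (1.1467)z²+(0.1229)z+(-0.0579)=0, √Δ=0.5297 → z ∈ {-0.2845, 0.1774}; z = -0.2845 (taking z<0)
x = 0.0492, y = 0.1466

(0.0492, 0.1466, -0.2845)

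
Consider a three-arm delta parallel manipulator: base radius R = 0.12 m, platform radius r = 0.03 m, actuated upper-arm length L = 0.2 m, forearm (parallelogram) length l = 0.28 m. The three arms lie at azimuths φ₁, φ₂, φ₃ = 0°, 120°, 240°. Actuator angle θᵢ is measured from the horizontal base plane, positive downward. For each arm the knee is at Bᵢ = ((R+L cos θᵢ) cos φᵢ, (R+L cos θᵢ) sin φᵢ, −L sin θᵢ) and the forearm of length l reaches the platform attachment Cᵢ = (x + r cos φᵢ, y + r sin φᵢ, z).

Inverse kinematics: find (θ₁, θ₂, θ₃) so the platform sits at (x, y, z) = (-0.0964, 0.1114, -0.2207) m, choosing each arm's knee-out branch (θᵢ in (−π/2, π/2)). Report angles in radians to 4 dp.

rotate P by −φ1: (-0.0964, 0.1114, -0.2207)
  e−x'=0.1864;  (l²−L²−(e−x')²−y'²−z²)/2L = -0.1437
  θ1 = atan2(B,A) + arccos(C/0.2889) = 1.2218
φ2=120.0° → target in arm frame (0.1447, 0.0278)
  e−x'=-0.0547;  (l²−L²−(e−x')²−y'²−z²)/2L = -0.0352
  γ=atan2(-0.2207,-0.0547)=-1.8136;  ψ=arccos(-0.1547)=1.7261;  θ2=γ+ψ≈-0.0875
φ3=240.0° → target in arm frame (-0.0483, -0.1392)
  e−x'=0.1383;  (l²−L²−(e−x')²−y'²−z²)/2L = -0.1220
  θ3 = atan2(B,A) + arccos(C/0.2604) = 1.0472

θ₁ = 1.2218, θ₂ = -0.0875, θ₃ = 1.0472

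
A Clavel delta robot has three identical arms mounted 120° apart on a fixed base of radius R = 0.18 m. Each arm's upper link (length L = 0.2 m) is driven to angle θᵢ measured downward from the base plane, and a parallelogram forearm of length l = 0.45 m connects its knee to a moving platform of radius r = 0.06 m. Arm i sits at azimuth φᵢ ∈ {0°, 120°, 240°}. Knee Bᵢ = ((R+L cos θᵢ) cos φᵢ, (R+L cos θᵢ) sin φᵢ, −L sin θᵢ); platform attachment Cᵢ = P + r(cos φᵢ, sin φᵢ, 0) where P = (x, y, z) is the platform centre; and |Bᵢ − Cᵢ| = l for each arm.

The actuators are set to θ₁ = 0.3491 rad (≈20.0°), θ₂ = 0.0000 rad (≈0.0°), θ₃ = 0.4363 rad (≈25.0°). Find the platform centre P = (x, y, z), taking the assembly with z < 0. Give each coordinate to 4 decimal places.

S1 = (0.3079·cos0.0°, 0.3079·sin0.0°, -0.0684) = (0.3079, 0.0000, -0.0684)
arm 2 at φ=120.0°: (R−r)+L cos θ2 = 0.3200;  S2 = (-0.1600, 0.2771, 0.0000)
arm 3 at φ=240.0°: (R−r)+L cos θ3 = 0.3013;  S3 = (-0.1506, -0.2609, -0.0845)
eliminate P² terms by subtracting sphere 1 from 2 and 3
linear system: -0.9359x+0.5543y = 0.0029−0.1368z; -0.9171x+-0.5218y = -0.0016−-0.0322z
Cramer: x(z) = -0.0006+0.0537z;  y(z) = 0.0042-0.1562z
sphere 1 gives Az²+Bz+C=0 with A=1.0273, B=0.1024, C=-0.1026;  B²−4AC=0.4320;  roots -0.3698, 0.2701;  negative root z = -0.3698
x = -0.0205, y = 0.0619

(-0.0205, 0.0619, -0.3698)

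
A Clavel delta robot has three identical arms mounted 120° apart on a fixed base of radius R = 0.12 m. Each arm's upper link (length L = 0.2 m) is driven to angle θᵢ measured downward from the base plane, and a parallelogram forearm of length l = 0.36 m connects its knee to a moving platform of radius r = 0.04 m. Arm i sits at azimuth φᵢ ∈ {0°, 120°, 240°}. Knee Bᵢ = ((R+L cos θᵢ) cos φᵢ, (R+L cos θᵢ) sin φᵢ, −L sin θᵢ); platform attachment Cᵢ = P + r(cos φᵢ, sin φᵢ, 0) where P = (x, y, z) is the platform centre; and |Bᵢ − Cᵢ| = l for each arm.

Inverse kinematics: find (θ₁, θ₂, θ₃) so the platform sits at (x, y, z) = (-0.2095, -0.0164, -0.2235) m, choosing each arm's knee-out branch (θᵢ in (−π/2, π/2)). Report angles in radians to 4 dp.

θ₁ = 1.2219, θ₂ = -0.0871, θ₃ = -0.2622

rotate P by −φ1: (-0.2095, -0.0164, -0.2235)
  A cos θ + B sin θ = C:  0.2895·cos θ + -0.2235·sin θ = -0.1111
  θ1 = atan2(B,A) + arccos(C/0.3657) = 1.2219
φ2=120.0° → target in arm frame (0.0905, 0.1896)
  e−x'=-0.0105;  (l²−L²−(e−x')²−y'²−z²)/2L = 0.0089
  θ2 = atan2(B,A) + arccos(C/0.2237) = -0.0871
rotate P by −φ3: (0.1190, -0.1732, -0.2235)
  e−x'=-0.0390;  (l²−L²−(e−x')²−y'²−z²)/2L = 0.0203
  γ=atan2(-0.2235,-0.0390)=-1.7433;  ψ=arccos(0.0895)=1.4812;  θ3=γ+ψ≈-0.2622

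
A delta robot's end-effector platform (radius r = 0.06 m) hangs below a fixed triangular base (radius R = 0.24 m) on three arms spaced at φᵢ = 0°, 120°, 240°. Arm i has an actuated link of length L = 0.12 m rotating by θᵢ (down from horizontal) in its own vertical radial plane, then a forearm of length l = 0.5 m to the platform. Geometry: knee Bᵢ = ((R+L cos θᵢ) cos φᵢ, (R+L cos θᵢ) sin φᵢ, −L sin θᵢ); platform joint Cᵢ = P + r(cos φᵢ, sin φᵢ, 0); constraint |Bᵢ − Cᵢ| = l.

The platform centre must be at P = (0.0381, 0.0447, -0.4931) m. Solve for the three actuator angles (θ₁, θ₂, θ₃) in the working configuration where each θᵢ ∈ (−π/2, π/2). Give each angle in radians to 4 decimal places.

θ₁ = 0.5236, θ₂ = 0.6105, θ₃ = 0.9598

φ1=0.0° → target in arm frame (0.0381, 0.0447)
  e−x'=0.1419;  (l²−L²−(e−x')²−y'²−z²)/2L = -0.1237
  √(A²+B²)=0.5131;  θ1 = -1.2906+1.8142 ≈ 0.5236
φ2=120.0° → target in arm frame (0.0197, -0.0553)
  A cos θ + B sin θ = C:  0.1603·cos θ + -0.4931·sin θ = -0.1513
  γ=atan2(-0.4931,0.1603)=-1.2564;  ψ=arccos(-0.2919)=1.8670;  θ2=γ+ψ≈0.6105
arm 3 (φ=240.0°): x'=-0.0578, y'=0.0106
  A cos θ + B sin θ = C:  0.2378·cos θ + -0.4931·sin θ = -0.2675
  θ3 = atan2(B,A) + arccos(C/0.5474) = 0.9598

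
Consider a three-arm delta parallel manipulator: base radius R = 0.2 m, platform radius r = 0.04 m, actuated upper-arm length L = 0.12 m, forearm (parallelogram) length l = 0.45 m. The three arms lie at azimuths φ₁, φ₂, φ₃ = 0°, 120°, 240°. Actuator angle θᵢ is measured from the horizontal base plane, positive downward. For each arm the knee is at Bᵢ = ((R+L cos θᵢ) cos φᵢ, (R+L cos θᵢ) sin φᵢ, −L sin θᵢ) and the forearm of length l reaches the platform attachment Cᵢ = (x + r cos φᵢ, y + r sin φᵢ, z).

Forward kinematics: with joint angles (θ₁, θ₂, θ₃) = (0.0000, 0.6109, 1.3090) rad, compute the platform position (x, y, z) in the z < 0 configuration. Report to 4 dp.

(0.1265, 0.0886, -0.4136)

arm 1 at φ=0.0°: ρ1 = 0.2800;  O1 = (0.2800, 0.0000, 0.0000)
O2 = (0.2583·cos120.0°, 0.2583·sin120.0°, -0.0688) = (-0.1291, 0.2237, -0.0688)
φ3=240.0°: virtual centre (-0.0955, -0.1655, -0.1159), radius l
|O₂|²−|O₁|² = -0.0069;  |O₃|²−|O₁|² = -0.0285
[-0.8183 0.4474 -0.1377]·P = -0.0069;  [-0.7511 -0.3309 -0.2318]·P = -0.0285
det = 0.6068;  x = 0.0248+-0.2460z,  y = 0.0298+-0.1422z
sphere 1 gives Az²+Bz+C=0 with A=1.0807, B=0.1171, C=-0.1365;  B²−4AC=0.6037;  roots -0.4136, 0.3053;  negative root z = -0.4136
x = 0.1265, y = 0.0886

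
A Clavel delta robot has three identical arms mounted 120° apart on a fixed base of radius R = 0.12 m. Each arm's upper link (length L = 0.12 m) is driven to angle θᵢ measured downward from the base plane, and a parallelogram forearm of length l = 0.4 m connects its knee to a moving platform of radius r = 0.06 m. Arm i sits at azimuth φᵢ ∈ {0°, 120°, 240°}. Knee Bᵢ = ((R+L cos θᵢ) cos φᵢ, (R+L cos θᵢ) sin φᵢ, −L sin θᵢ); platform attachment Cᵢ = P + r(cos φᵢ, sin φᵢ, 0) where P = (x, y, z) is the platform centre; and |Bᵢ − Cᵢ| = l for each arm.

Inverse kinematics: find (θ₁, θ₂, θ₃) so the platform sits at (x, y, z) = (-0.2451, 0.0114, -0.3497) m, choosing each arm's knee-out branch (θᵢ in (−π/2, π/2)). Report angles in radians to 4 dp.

φ1=0.0° → target in arm frame (-0.2451, 0.0114)
  e−x'=0.3051;  (l²−L²−(e−x')²−y'²−z²)/2L = -0.2913
  γ=atan2(-0.3497,0.3051)=-0.8534;  ψ=arccos(-0.6276)=2.2493;  θ1=γ+ψ≈1.3959
arm 2 (φ=120.0°): x'=0.1324, y'=0.2066
  e−x'=-0.0724;  (l²−L²−(e−x')²−y'²−z²)/2L = -0.1025
  γ=atan2(-0.3497,-0.0724)=-1.7750;  ψ=arccos(-0.2871)=1.8619;  θ2=γ+ψ≈0.0869
arm 3 (φ=240.0°): x'=0.1127, y'=-0.2180
  e−x'=-0.0527;  (l²−L²−(e−x')²−y'²−z²)/2L = -0.1124
  θ3 = atan2(B,A) + arccos(C/0.3536) = 0.1739

θ₁ = 1.3959, θ₂ = 0.0869, θ₃ = 0.1739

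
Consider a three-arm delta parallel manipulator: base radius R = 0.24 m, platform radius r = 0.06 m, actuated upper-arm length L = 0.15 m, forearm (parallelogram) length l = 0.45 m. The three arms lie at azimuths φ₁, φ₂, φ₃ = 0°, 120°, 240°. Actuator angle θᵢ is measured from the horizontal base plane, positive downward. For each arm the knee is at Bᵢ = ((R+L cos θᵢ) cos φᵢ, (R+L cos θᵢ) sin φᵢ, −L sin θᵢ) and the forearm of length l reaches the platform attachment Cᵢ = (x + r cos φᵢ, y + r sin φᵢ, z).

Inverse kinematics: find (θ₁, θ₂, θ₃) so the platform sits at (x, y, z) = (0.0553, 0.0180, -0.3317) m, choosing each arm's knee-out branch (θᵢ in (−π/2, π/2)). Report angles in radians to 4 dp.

θ₁ = -0.1743, θ₂ = 0.2622, θ₃ = 0.4365

rotate P by −φ1: (0.0553, 0.0180, -0.3317)
  A=0.1247, B=-0.3317, C=(l²−L²−A²−y'²−z²)/(2L)=0.1803
  √(A²+B²)=0.3544;  θ1 = -1.2112+1.0369 ≈ -0.1743
φ2=120.0° → target in arm frame (-0.0121, -0.0569)
  e−x'=0.1921;  (l²−L²−(e−x')²−y'²−z²)/2L = 0.0995
  γ=atan2(-0.3317,0.1921)=-1.0459;  ψ=arccos(0.2596)=1.3082;  θ2=γ+ψ≈0.2622
φ3=240.0° → target in arm frame (-0.0432, 0.0389)
  A=0.2232, B=-0.3317, C=(l²−L²−A²−y'²−z²)/(2L)=0.0621
  √(A²+B²)=0.3998;  θ3 = -0.9784+1.4149 ≈ 0.4365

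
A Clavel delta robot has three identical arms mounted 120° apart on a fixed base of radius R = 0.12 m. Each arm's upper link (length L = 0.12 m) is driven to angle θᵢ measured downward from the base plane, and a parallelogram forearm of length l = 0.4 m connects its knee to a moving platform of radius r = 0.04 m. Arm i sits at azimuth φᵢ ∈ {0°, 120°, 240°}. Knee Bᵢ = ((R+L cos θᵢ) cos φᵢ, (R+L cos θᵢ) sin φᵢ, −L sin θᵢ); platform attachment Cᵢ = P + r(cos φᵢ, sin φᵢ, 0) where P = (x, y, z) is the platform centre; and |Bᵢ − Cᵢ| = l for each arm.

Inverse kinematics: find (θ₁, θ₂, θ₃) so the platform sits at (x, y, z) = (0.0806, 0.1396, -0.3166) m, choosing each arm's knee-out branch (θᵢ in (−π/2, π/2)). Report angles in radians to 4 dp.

rotate P by −φ1: (0.0806, 0.1396, -0.3166)
  e−x'=-0.0006;  (l²−L²−(e−x')²−y'²−z²)/2L = 0.1078
  √(A²+B²)=0.3166;  θ1 = -1.5727+1.2233 ≈ -0.3494
arm 2 (φ=120.0°): x'=0.0806, y'=-0.1396
  A=-0.0006, B=-0.3166, C=(l²−L²−A²−y'²−z²)/(2L)=0.1078
  γ=atan2(-0.3166,-0.0006)=-1.5727;  ψ=arccos(0.3405)=1.2233;  θ2=γ+ψ≈-0.3494
φ3=240.0° → target in arm frame (-0.1612, 0.0000)
  A=0.2412, B=-0.3166, C=(l²−L²−A²−y'²−z²)/(2L)=-0.0534
  θ3 = atan2(B,A) + arccos(C/0.3980) = 0.7856

θ₁ = -0.3494, θ₂ = -0.3494, θ₃ = 0.7856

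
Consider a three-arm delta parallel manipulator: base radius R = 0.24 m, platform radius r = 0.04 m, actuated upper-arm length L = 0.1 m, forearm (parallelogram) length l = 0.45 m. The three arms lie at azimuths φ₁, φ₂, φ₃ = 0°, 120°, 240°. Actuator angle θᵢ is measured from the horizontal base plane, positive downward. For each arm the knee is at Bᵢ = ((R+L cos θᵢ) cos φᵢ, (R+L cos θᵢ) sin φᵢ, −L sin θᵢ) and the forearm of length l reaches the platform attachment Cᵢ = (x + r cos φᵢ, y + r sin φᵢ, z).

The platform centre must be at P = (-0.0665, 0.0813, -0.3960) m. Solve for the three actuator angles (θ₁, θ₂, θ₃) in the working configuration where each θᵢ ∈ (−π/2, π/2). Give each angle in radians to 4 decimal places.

rotate P by −φ1: (-0.0665, 0.0813, -0.3960)
  A cos θ + B sin θ = C:  0.2665·cos θ + -0.3960·sin θ = -0.2097
  γ=atan2(-0.3960,0.2665)=-0.9784;  ψ=arccos(-0.4394)=2.0257;  θ1=γ+ψ≈1.0473
φ2=120.0° → target in arm frame (0.1037, 0.0169)
  e−x'=0.0963;  (l²−L²−(e−x')²−y'²−z²)/2L = 0.1306
  γ=atan2(-0.3960,0.0963)=-1.3321;  ψ=arccos(0.3204)=1.2447;  θ2=γ+ψ≈-0.0875
arm 3 (φ=240.0°): x'=-0.0372, y'=-0.0982
  A cos θ + B sin θ = C:  0.2372·cos θ + -0.3960·sin θ = -0.1511
  γ=atan2(-0.3960,0.2372)=-1.0312;  ψ=arccos(-0.3273)=1.9042;  θ3=γ+ψ≈0.8730

θ₁ = 1.0473, θ₂ = -0.0875, θ₃ = 0.8730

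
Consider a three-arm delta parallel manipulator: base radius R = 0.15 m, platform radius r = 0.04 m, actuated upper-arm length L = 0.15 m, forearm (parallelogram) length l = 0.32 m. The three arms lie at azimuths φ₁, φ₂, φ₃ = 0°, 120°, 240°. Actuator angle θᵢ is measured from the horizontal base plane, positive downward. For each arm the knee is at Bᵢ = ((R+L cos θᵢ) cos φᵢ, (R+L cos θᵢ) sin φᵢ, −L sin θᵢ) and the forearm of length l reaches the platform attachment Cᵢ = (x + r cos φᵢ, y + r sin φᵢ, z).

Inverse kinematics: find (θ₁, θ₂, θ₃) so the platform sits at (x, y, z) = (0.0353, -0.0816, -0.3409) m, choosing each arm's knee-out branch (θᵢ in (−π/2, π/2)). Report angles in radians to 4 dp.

θ₁ = 0.6979, θ₂ = 1.2217, θ₃ = 0.6108

φ1=0.0° → target in arm frame (0.0353, -0.0816)
  e−x'=0.0747;  (l²−L²−(e−x')²−y'²−z²)/2L = -0.1618
  √(A²+B²)=0.3490;  θ1 = -1.3551+2.0530 ≈ 0.6979
φ2=120.0° → target in arm frame (-0.0883, 0.0102)
  e−x'=0.1983;  (l²−L²−(e−x')²−y'²−z²)/2L = -0.2525
  θ2 = atan2(B,A) + arccos(C/0.3944) = 1.2217
rotate P by −φ3: (0.0530, 0.0714, -0.3409)
  e−x'=0.0570;  (l²−L²−(e−x')²−y'²−z²)/2L = -0.1488
  √(A²+B²)=0.3456;  θ3 = -1.4052+2.0160 ≈ 0.6108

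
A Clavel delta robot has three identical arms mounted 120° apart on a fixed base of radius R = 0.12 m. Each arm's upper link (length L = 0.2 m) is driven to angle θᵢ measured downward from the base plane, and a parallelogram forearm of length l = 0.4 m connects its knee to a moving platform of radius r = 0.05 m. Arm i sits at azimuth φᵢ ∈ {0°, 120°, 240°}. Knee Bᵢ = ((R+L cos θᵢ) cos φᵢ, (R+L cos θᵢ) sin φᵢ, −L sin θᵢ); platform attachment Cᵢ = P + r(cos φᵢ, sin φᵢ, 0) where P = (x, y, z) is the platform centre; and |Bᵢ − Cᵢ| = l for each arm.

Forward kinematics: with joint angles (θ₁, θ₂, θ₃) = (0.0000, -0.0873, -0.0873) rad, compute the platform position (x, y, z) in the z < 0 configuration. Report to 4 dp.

arm 1 at φ=0.0°: ρ1 = 0.2700;  centre 1 = (0.2700, 0.0000, 0.0000)
φ2=120.0°: virtual centre (-0.1346, 0.2332, 0.0174), radius l
arm 3 at φ=240.0°: ρ3 = 0.2692;  centre 3 = (-0.1346, -0.2332, 0.0174)
eliminate P² terms by subtracting sphere 1 from 2 and 3
[-0.8092 0.4663 0.0349]·P = -0.0001;  [-0.8092 -0.4663 0.0349]·P = -0.0001
det = 0.7548;  x = 0.0001+0.0431z,  y = 0.0000+0.0000z
quadratic in z: (1.0019)z²+(-0.0233)z+(-0.0872)=0, √Δ=0.5915 → z ∈ {-0.2836, 0.3068}; z = -0.2836 (taking z<0)
x = -0.0121, y = 0.0000

(-0.0121, 0.0000, -0.2836)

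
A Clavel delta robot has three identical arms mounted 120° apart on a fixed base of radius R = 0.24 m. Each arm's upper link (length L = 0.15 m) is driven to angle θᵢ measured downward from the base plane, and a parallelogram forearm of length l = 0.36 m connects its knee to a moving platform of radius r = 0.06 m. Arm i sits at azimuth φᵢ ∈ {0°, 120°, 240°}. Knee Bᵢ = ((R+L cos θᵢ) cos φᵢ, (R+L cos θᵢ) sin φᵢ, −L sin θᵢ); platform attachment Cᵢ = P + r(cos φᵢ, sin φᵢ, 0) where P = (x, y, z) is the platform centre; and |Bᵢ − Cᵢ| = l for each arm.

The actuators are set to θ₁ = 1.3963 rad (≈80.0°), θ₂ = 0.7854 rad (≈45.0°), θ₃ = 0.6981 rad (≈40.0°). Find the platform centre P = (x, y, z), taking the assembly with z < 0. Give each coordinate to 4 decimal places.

φ1=0.0°: virtual centre (0.2060, 0.0000, -0.1477), radius l
φ2=120.0°: virtual centre (-0.1430, 0.2477, -0.1061), radius l
centre 3 = (0.2949·cos240.0°, 0.2949·sin240.0°, -0.0964) = (-0.1475, -0.2554, -0.0964)
eliminate P² terms by subtracting sphere 1 from 2 and 3
[-0.6981 0.4955 0.0833]·P = 0.0288;  [-0.7070 -0.5108 0.1026]·P = 0.0320
det = 0.7069;  x = -0.0432+0.1321z,  y = -0.0028+0.0180z
into |P−centre ₁|² = l²: 1.0178z² + 0.2295z + -0.0456 = 0;  Δ = 0.2384;  z = -0.3526 or 0.1271 → z<0 root = -0.3526
x = -0.0898, y = -0.0091

(-0.0898, -0.0091, -0.3526)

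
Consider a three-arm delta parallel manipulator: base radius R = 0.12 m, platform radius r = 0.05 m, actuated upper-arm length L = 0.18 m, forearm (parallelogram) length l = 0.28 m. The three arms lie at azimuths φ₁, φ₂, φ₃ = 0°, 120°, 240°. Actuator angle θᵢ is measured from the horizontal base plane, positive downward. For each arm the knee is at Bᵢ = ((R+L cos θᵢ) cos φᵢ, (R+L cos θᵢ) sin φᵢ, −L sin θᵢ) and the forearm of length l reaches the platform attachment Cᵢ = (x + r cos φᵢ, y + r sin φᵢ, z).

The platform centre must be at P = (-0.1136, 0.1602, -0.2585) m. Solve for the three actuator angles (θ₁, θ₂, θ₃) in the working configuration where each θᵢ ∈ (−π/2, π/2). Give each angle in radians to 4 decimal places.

θ₁ = 1.3966, θ₂ = -0.0872, θ₃ = 1.3094

φ1=0.0° → target in arm frame (-0.1136, 0.1602)
  e−x'=0.1836;  (l²−L²−(e−x')²−y'²−z²)/2L = -0.2228
  √(A²+B²)=0.3171;  θ1 = -0.9532+2.3498 ≈ 1.3966
arm 2 (φ=120.0°): x'=0.1955, y'=0.0183
  A cos θ + B sin θ = C:  -0.1255·cos θ + -0.2585·sin θ = -0.1025
  γ=atan2(-0.2585,-0.1255)=-2.0229;  ψ=arccos(-0.3568)=1.9357;  θ2=γ+ψ≈-0.0872
φ3=240.0° → target in arm frame (-0.0819, -0.1785)
  A=0.1519, B=-0.2585, C=(l²−L²−A²−y'²−z²)/(2L)=-0.2105
  √(A²+B²)=0.2998;  θ3 = -1.0394+2.3488 ≈ 1.3094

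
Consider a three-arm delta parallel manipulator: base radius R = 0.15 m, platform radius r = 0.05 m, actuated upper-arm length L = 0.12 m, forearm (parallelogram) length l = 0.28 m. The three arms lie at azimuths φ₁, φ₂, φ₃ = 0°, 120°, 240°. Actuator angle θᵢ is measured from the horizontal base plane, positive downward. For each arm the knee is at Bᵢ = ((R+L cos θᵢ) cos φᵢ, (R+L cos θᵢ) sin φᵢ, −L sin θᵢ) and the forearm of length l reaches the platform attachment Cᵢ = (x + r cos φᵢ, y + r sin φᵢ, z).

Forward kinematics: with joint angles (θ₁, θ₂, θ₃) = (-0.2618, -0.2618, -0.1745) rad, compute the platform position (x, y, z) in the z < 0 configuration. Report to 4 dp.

centre 1 = (0.2159·cos0.0°, 0.2159·sin0.0°, 0.0311) = (0.2159, 0.0000, 0.0311)
arm 2 at φ=120.0°: ρ2 = 0.2159;  centre 2 = (-0.1080, 0.1870, 0.0311)
φ3=240.0°: virtual centre (-0.1091, -0.1889, 0.0208), radius l
subtract pairs → two planes through P
[-0.6477 0.3740 0.0000]·P = 0.0000;  [-0.6500 -0.3779 -0.0204]·P = 0.0005
Cramer: x(z) = -0.0003-0.0157z;  y(z) = -0.0006-0.0272z
into |P−centre ₁|² = l²: 1.0010z² + -0.0553z + -0.0307 = 0;  Δ = 0.1258;  z = -0.1496 or 0.2048 → z<0 root = -0.1496
x = 0.0020, y = 0.0035

(0.0020, 0.0035, -0.1496)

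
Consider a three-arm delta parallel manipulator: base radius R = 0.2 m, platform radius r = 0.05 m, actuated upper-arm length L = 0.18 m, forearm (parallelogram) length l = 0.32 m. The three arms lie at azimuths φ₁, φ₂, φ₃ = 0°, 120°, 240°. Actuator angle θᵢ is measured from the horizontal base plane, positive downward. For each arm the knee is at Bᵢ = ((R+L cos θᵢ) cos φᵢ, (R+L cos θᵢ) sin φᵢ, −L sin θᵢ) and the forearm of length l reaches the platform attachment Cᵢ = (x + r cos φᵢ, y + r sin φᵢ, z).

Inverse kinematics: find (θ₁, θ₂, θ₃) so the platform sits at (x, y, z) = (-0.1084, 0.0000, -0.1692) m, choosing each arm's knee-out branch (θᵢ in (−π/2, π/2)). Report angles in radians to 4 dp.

φ1=0.0° → target in arm frame (-0.1084, 0.0000)
  A cos θ + B sin θ = C:  0.2584·cos θ + -0.1692·sin θ = -0.0706
  √(A²+B²)=0.3089;  θ1 = -0.5797+1.8013 ≈ 1.2215
rotate P by −φ2: (0.0542, 0.0939, -0.1692)
  A=0.0958, B=-0.1692, C=(l²−L²−A²−y'²−z²)/(2L)=0.0649
  γ=atan2(-0.1692,0.0958)=-1.0556;  ψ=arccos(0.3340)=1.2302;  θ2=γ+ψ≈0.1746
rotate P by −φ3: (0.0542, -0.0939, -0.1692)
  A=0.0958, B=-0.1692, C=(l²−L²−A²−y'²−z²)/(2L)=0.0649
  γ=atan2(-0.1692,0.0958)=-1.0556;  ψ=arccos(0.3340)=1.2302;  θ3=γ+ψ≈0.1746

θ₁ = 1.2215, θ₂ = 0.1746, θ₃ = 0.1746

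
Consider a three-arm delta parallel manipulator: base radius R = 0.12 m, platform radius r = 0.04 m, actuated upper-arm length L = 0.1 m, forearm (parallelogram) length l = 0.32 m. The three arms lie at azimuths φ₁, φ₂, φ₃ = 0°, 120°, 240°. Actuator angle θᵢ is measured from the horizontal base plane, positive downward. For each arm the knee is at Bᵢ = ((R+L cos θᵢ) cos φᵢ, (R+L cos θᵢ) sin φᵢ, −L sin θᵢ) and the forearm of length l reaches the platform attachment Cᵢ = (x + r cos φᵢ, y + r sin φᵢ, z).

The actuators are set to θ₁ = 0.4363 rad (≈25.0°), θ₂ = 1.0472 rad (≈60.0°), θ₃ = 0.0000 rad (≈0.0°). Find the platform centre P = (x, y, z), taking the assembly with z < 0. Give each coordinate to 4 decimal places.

(0.0161, -0.1128, -0.2988)

arm 1 at φ=0.0°: (R−r)+L cos θ1 = 0.1706;  centre 1 = (0.1706, 0.0000, -0.0423)
φ2=120.0°: virtual centre (-0.0650, 0.1126, -0.0866), radius l
arm 3 at φ=240.0°: (R−r)+L cos θ3 = 0.1800;  centre 3 = (-0.0900, -0.1559, 0.0000)
|centre ₂|²−|centre ₁|² = -0.0065;  |centre ₃|²−|centre ₁|² = 0.0015
linear system: -0.4713x+0.2252y = -0.0065−-0.0887z; -0.5213x+-0.3118y = 0.0015−0.0845z
Cramer: x(z) = 0.0064-0.0326z;  y(z) = -0.0155+0.3256z
into |P−centre ₁|² = l²: 1.1071z² + 0.0851z + -0.0734 = 0;  Δ = 0.3323;  z = -0.2988 or 0.2219 → z<0 root = -0.2988
x = 0.0161, y = -0.1128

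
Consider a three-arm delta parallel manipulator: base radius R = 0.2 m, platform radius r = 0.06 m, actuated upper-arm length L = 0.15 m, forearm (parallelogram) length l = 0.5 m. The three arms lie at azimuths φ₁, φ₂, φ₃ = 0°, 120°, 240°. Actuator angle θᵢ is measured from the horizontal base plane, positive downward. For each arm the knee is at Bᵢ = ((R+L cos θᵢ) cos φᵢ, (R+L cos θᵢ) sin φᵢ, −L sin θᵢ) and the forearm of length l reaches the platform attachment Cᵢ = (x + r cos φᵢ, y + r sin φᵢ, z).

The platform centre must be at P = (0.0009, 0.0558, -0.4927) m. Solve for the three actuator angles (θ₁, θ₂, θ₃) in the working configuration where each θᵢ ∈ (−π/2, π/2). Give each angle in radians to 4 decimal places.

arm 1 (φ=0.0°): x'=0.0009, y'=0.0558
  A=0.1391, B=-0.4927, C=(l²−L²−A²−y'²−z²)/(2L)=-0.1257
  γ=atan2(-0.4927,0.1391)=-1.2956;  ψ=arccos(-0.2456)=1.8189;  θ1=γ+ψ≈0.5233
arm 2 (φ=120.0°): x'=0.0479, y'=-0.0287
  A cos θ + B sin θ = C:  0.0921·cos θ + -0.4927·sin θ = -0.0819
  √(A²+B²)=0.5012;  θ2 = -1.3859+1.7349 ≈ 0.3489
rotate P by −φ3: (-0.0488, -0.0271, -0.4927)
  A cos θ + B sin θ = C:  0.1888·cos θ + -0.4927·sin θ = -0.1721
  γ=atan2(-0.4927,0.1888)=-1.2049;  ψ=arccos(-0.3261)=1.9030;  θ3=γ+ψ≈0.6981

θ₁ = 0.5233, θ₂ = 0.3489, θ₃ = 0.6981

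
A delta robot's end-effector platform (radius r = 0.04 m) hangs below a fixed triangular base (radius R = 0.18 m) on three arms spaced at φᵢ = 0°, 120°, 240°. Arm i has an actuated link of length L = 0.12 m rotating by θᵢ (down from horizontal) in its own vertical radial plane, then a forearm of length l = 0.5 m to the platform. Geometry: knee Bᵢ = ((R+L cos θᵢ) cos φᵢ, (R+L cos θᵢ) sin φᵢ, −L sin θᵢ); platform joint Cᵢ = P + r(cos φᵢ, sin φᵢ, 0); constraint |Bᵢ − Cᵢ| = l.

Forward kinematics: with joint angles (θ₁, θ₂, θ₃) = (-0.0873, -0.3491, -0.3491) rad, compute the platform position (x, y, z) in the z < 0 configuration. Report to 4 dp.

(-0.0291, 0.0000, -0.3978)

arm 1 at φ=0.0°: ρ1 = 0.2595;  S1 = (0.2595, 0.0000, 0.0105)
S2 = (0.2528·cos120.0°, 0.2528·sin120.0°, 0.0410) = (-0.1264, 0.2189, 0.0410)
arm 3 at φ=240.0°: ρ3 = 0.2528;  S3 = (-0.1264, -0.2189, 0.0410)
|S₂|²−|S₁|² = -0.0019;  |S₃|²−|S₁|² = -0.0019
plane₁₂: -0.7718x+0.4378y+0.0612z = -0.0019
det = 0.6758;  x = 0.0025+0.0792z,  y = 0.0000+0.0000z
into |P−S₁|² = l²: 1.0063z² + -0.0617z + -0.1838 = 0;  Δ = 0.7436;  z = -0.3978 or 0.4591 → z<0 root = -0.3978
x = -0.0291, y = 0.0000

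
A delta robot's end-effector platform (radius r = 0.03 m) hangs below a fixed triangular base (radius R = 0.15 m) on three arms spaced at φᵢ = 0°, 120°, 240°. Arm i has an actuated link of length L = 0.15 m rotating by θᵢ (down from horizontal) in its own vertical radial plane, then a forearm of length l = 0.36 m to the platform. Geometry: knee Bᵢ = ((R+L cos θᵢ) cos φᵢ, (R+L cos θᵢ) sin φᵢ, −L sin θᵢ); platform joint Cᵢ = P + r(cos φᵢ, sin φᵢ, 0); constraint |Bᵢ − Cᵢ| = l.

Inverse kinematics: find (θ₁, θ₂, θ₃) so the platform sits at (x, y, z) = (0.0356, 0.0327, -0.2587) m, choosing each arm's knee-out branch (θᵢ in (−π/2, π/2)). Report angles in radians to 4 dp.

θ₁ = -0.0872, θ₂ = 0.0872, θ₃ = 0.4363

arm 1 (φ=0.0°): x'=0.0356, y'=0.0327
  A=0.0844, B=-0.2587, C=(l²−L²−A²−y'²−z²)/(2L)=0.1066
  θ1 = atan2(B,A) + arccos(C/0.2721) = -0.0872
rotate P by −φ2: (0.0105, -0.0472, -0.2587)
  A=0.1095, B=-0.2587, C=(l²−L²−A²−y'²−z²)/(2L)=0.0865
  θ2 = atan2(B,A) + arccos(C/0.2809) = 0.0872
rotate P by −φ3: (-0.0461, 0.0145, -0.2587)
  A=0.1661, B=-0.2587, C=(l²−L²−A²−y'²−z²)/(2L)=0.0412
  θ3 = atan2(B,A) + arccos(C/0.3074) = 0.4363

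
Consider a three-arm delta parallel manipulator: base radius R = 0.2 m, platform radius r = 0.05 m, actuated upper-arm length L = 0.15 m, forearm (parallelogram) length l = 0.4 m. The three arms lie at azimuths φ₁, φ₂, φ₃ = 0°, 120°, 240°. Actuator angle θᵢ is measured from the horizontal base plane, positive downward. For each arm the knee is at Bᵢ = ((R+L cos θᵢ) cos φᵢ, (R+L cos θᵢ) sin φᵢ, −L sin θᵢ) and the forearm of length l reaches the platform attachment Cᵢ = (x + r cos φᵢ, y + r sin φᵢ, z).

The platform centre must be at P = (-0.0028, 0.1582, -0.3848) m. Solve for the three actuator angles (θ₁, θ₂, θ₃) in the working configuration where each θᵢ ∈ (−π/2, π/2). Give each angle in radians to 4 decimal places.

θ₁ = 0.8725, θ₂ = 0.1742, θ₃ = 1.3961

arm 1 (φ=0.0°): x'=-0.0028, y'=0.1582
  A=0.1528, B=-0.3848, C=(l²−L²−A²−y'²−z²)/(2L)=-0.1965
  θ1 = atan2(B,A) + arccos(C/0.4140) = 0.8725
arm 2 (φ=120.0°): x'=0.1384, y'=-0.0767
  A=0.0116, B=-0.3848, C=(l²−L²−A²−y'²−z²)/(2L)=-0.0553
  √(A²+B²)=0.3850;  θ2 = -1.5407+1.7149 ≈ 0.1742
arm 3 (φ=240.0°): x'=-0.1356, y'=-0.0815
  A cos θ + B sin θ = C:  0.2856·cos θ + -0.3848·sin θ = -0.3293
  γ=atan2(-0.3848,0.2856)=-0.9323;  ψ=arccos(-0.6872)=2.3284;  θ3=γ+ψ≈1.3961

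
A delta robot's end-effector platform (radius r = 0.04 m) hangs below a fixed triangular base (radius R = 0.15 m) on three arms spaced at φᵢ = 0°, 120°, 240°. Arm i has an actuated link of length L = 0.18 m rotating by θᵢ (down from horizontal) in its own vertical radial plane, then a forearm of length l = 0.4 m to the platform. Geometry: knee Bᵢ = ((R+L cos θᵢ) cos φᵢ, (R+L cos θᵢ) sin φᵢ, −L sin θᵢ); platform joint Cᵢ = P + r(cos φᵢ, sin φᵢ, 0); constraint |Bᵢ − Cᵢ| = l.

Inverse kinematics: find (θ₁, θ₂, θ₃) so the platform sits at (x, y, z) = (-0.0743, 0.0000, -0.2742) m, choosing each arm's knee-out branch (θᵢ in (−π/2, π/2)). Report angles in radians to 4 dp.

θ₁ = 0.4360, θ₂ = -0.1745, θ₃ = -0.1745

rotate P by −φ1: (-0.0743, 0.0000, -0.2742)
  A cos θ + B sin θ = C:  0.1843·cos θ + -0.2742·sin θ = 0.0512
  √(A²+B²)=0.3304;  θ1 = -0.9790+1.4151 ≈ 0.4360
rotate P by −φ2: (0.0371, 0.0643, -0.2742)
  A=0.0728, B=-0.2742, C=(l²−L²−A²−y'²−z²)/(2L)=0.1194
  θ2 = atan2(B,A) + arccos(C/0.2837) = -0.1745
φ3=240.0° → target in arm frame (0.0372, -0.0643)
  A cos θ + B sin θ = C:  0.0728·cos θ + -0.2742·sin θ = 0.1194
  θ3 = atan2(B,A) + arccos(C/0.2837) = -0.1745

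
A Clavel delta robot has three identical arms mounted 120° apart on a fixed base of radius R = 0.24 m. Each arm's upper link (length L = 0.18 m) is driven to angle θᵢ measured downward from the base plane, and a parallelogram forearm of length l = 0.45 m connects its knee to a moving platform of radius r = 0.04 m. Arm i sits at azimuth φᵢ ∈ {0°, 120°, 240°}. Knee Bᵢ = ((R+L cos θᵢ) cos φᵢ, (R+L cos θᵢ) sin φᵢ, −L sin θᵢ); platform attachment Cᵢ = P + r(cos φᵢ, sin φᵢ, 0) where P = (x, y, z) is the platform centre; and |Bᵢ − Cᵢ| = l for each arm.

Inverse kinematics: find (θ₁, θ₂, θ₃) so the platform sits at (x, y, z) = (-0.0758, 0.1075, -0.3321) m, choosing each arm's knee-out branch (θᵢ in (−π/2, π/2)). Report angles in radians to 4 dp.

φ1=0.0° → target in arm frame (-0.0758, 0.1075)
  A cos θ + B sin θ = C:  0.2758·cos θ + -0.3321·sin θ = -0.0773
  θ1 = atan2(B,A) + arccos(C/0.4317) = 0.8730
rotate P by −φ2: (0.1310, 0.0119, -0.3321)
  A=0.0690, B=-0.3321, C=(l²−L²−A²−y'²−z²)/(2L)=0.1525
  θ2 = atan2(B,A) + arccos(C/0.3392) = -0.2615
φ3=240.0° → target in arm frame (-0.0552, -0.1194)
  e−x'=0.2552;  (l²−L²−(e−x')²−y'²−z²)/2L = -0.0544
  √(A²+B²)=0.4188;  θ3 = -0.9156+1.7010 ≈ 0.7854

θ₁ = 0.8730, θ₂ = -0.2615, θ₃ = 0.7854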